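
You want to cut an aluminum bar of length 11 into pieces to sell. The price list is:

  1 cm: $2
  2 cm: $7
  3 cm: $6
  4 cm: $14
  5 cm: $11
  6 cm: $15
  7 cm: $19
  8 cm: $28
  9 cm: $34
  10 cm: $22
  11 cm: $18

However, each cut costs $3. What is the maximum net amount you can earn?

38

Build r[k] bottom-up: r[k] = max over allowed piece i of (p[i] + r[k−i]) − 3 per cut.
r[1] = 2
r[2] = 7
r[3] = 6  (first piece 1, then r[2]=7)
r[4] = 14
r[5] = 13  (first piece 1, then r[4]=14)
r[6] = 18  (first piece 2, then r[4]=14)
r[7] = 19
r[8] = 28
r[9] = 34
r[10] = 33  (first piece 1, then r[9]=34)
r[11] = 38  (first piece 2, then r[9]=34)
One optimal plan: pieces 9 + 2 (1 cut) → $41 − $3 = $38.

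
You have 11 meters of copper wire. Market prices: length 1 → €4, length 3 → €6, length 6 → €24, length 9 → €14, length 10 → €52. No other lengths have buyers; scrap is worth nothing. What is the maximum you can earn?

Let f[k] be the best obtainable value from length k. For each k, try every first piece i and keep the best of price[i] + f[k−i].
f[1] = 4
f[2] = 8  (first piece 1, then f[1]=4)
f[3] = 12  (first piece 1, then f[2]=8)
f[4] = 16  (first piece 1, then f[3]=12)
f[5] = 20  (first piece 1, then f[4]=16)
f[6] = 24  (first piece 1, then f[5]=20)
f[7] = 28  (first piece 1, then f[6]=24)
f[8] = 32  (first piece 1, then f[7]=28)
f[9] = 36  (first piece 1, then f[8]=32)
f[10] = 52
f[11] = 56  (first piece 1, then f[10]=52)
One optimal cutting: 10 + 1 → €56.

56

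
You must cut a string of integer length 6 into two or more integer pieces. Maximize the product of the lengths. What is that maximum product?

9

Fill prod[k] for k=2..6: at each k try every first piece i and multiply by the better of (k−i) uncut or prod[k−i].
prod[2] = 1*max(1,0) = 1*1 = 1
prod[3] = 1*max(2,1) = 1*2 = 2
prod[4] = 2*max(2,1) = 2*2 = 4
prod[5] = 2*max(3,2) = 2*3 = 6
prod[6] = 3*max(3,2) = 3*3 = 9
One optimal split: 3 + 3; product 3*3 = 9.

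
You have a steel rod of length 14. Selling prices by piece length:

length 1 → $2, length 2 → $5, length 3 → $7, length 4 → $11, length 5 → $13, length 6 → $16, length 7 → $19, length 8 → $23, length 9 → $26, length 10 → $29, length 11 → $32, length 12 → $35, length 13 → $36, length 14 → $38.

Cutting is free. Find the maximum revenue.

Let best[k] be the best obtainable value from length k. For each k, try every first piece i and keep the best of price[i] + best[k−i].
best[1] = 2
best[2] = 5
best[3] = 7  (first piece 1, then best[2]=5)
best[4] = 11
best[5] = 13  (first piece 1, then best[4]=11)
best[6] = 16  (first piece 2, then best[4]=11)
best[7] = 19
best[8] = 23
best[9] = 26
best[10] = 29
best[11] = 32
best[12] = 35
best[13] = 37  (first piece 1, then best[12]=35)
best[14] = 40  (first piece 2, then best[12]=35)
One optimal cutting: 12 + 2 → $35 + $5 = $40.

40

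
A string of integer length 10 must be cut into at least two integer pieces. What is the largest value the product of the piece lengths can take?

Let g[k] be the best product for length k (with at least one cut). For each first piece i, the rest contributes max(k−i, g[k−i]).
g[2] = 1*max(1,0) = 1*1 = 1
g[3] = 1*max(2,1) = 1*2 = 2
g[4] = 2*max(2,1) = 2*2 = 4
g[5] = 2*max(3,2) = 2*3 = 6
g[6] = 3*max(3,2) = 3*3 = 9
g[7] = 2*max(5,6) = 2*6 = 12
g[8] = 2*max(6,9) = 2*9 = 18
g[9] = 3*max(6,9) = 3*9 = 27
g[10] = 2*max(8,18) = 2*18 = 36
One optimal split: 3 + 3 + 2 + 2; product 3*3*2*2 = 36.

36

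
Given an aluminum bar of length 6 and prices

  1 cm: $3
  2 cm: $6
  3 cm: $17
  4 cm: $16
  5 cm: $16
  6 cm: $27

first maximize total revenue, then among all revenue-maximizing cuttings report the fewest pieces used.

2

Consider every possible first cut. r[k] is the best of p[i]+r[k−i] over all sellable i≤k.
r[1] = 3
r[2] = 6  (first piece 1, then r[1]=3)
r[3] = 17
r[4] = 20  (first piece 1, then r[3]=17)
r[5] = 23  (first piece 1, then r[4]=20)
r[6] = 34  (first piece 3, then r[3]=17)
Maximum revenue is $34.
Now minimize piece count subject to staying optimal: for each k, pieces[k] = 1 + min over i with p[i]+r[k−i]=r[k] of pieces[k−i].
pieces[3] = 1
pieces[4] = 2
pieces[5] = 2
pieces[6] = 2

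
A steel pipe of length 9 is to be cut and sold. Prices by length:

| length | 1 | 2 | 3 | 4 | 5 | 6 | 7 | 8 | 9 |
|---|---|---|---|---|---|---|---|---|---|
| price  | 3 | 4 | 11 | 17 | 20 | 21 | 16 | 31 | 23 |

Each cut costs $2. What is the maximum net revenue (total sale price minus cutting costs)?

35

Build net[k] bottom-up: net[k] = max over allowed piece i of (p[i] + net[k−i]) − 2 per cut.
net[1] = 3
net[2] = 4  (first piece 1, then net[1]=3)
net[3] = 11
net[4] = 17
net[5] = 20
net[6] = 21  (first piece 1, then net[5]=20)
net[7] = 26  (first piece 3, then net[4]=17)
net[8] = 32  (first piece 4, then net[4]=17)
net[9] = 35  (first piece 4, then net[5]=20)
One optimal plan: pieces 5 + 4 (1 cut) → $37 − $2 = $35.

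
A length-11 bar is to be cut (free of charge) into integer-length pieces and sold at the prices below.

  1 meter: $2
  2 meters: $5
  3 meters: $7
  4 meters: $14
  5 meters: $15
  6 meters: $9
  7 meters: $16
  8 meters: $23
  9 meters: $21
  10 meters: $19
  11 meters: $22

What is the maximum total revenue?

35

Build r[k] bottom-up: r[k] = max over allowed piece i of (p[i] + r[k−i]).
r[1] = 2
r[2] = 5
r[3] = 7  (first piece 1, then r[2]=5)
r[4] = 14
r[5] = 16  (first piece 1, then r[4]=14)
r[6] = 19  (first piece 2, then r[4]=14)
r[7] = 21  (first piece 1, then r[6]=19)
r[8] = 28  (first piece 4, then r[4]=14)
r[9] = 30  (first piece 1, then r[8]=28)
r[10] = 33  (first piece 2, then r[8]=28)
r[11] = 35  (first piece 1, then r[10]=33)
One optimal cutting: 4 + 4 + 2 + 1 → $14 + $14 + $5 + $2 = $35.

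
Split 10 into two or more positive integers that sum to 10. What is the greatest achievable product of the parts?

Fill m[k] for k=2..10: at each k try every first piece i and multiply by the better of (k−i) uncut or m[k−i].
m[2] = 1·max(1,0) = 1·1 = 1
m[3] = max(1·2, 2·1) = 2
m[4] = max(1·3, 2·2, 3·1) = 4
m[5] = max(1·4, 2·3, 3·2, 4·1) = 6
m[6] = max(1·6, 2·4, 3·3, 4·2, 5·1) = 9
m[7] = max(1·9, 2·6, 3·4, 4·3, 5·2, 6·1) = 12
m[8] = max(1·12, 2·9, 3·6, …, 6·2, 7·1) = 18
m[9] = max(1·18, 2·12, 3·9, …, 7·2, 8·1) = 27
m[10] = max(1·27, 2·18, 3·12, …, 8·2, 9·1) = 36
One optimal split: 3 + 3 + 2 + 2; product 3·3·2·2 = 36.

36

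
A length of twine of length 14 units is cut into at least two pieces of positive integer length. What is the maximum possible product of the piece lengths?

Fill m[k] for k=2..14: at each k try every first piece i and multiply by the better of (k−i) uncut or m[k−i].
m[2] = 1·max(1,0) = 1·1 = 1
m[3] = max(1·2, 2·1) = 2
m[4] = max(1·3, 2·2, 3·1) = 4
m[5] = max(1·4, 2·3, 3·2, 4·1) = 6
m[6] = max(1·6, 2·4, 3·3, 4·2, 5·1) = 9
m[7] = max(1·9, 2·6, 3·4, 4·3, 5·2, 6·1) = 12
m[8] = max(1·12, 2·9, 3·6, …, 6·2, 7·1) = 18
m[9] = max(1·18, 2·12, 3·9, …, 7·2, 8·1) = 27
m[10] = max(1·27, 2·18, 3·12, …, 8·2, 9·1) = 36
m[11] = max(1·36, 2·27, 3·18, …, 9·2, 10·1) = 54
m[12] = max(1·54, 2·36, 3·27, …, 10·2, 11·1) = 81
m[13] = max(1·81, 2·54, 3·36, …, 11·2, 12·1) = 108
m[14] = max(1·108, 2·81, 3·54, …, 12·2, 13·1) = 162
One optimal split: 3 + 3 + 3 + 3 + 2; product 3·3·3·3·2 = 162.

162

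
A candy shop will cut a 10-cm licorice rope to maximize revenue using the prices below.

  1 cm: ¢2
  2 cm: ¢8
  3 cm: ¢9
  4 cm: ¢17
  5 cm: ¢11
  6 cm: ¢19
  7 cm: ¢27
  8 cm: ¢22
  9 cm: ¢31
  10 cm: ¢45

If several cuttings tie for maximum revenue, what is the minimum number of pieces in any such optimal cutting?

1

Consider every possible first cut. r[k] is the best of p[i]+r[k−i] over all sellable i≤k.
r[1] = 2
r[2] = max(2+2, 8+0) = 8
r[3] = max(2+8, 8+2, 9+0) = 10
r[4] = max(2+10, 8+8, 9+2, 17+0) = 17
r[5] = max(2+17, 8+10, 9+8, 17+2, 11+0) = 19
r[6] = max(2+19, 8+17, 9+10, 17+8, 11+2, 19+0) = 25
r[7] = max(2+25, 8+19, 9+17, …, 19+2, 27+0) = 27
r[8] = max(2+27, 8+25, 9+19, …, 27+2, 22+0) = 34
r[9] = max(2+34, 8+27, 9+25, …, 22+2, 31+0) = 36
r[10] = max(2+36, 8+34, 9+27, …, 31+2, 45+0) = 45
Maximum revenue is ¢45.
Now minimize piece count subject to staying optimal: for each k, pieces[k] = 1 + min over i with p[i]+r[k−i]=r[k] of pieces[k−i].
pieces[7] = 1
pieces[8] = 2
pieces[9] = 3
pieces[10] = 1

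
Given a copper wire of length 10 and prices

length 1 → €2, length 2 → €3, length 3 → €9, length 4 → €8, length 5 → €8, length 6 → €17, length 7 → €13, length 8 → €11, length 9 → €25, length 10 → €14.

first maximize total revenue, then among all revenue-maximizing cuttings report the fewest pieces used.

4

Consider every possible first cut. r[k] is the best of p[i]+r[k−i] over all sellable i≤k.
r[1] = 2
r[2] = max(2+2, 3+0) = 4
r[3] = max(2+4, 3+2, 9+0) = 9
r[4] = max(2+9, 3+4, 9+2, 8+0) = 11
r[5] = max(2+11, 3+9, 9+4, 8+2, 8+0) = 13
r[6] = max(2+13, 3+11, 9+9, 8+4, 8+2, 17+0) = 18
r[7] = max(2+18, 3+13, 9+11, …, 17+2, 13+0) = 20
r[8] = max(2+20, 3+18, 9+13, …, 13+2, 11+0) = 22
r[9] = max(2+22, 3+20, 9+18, …, 11+2, 25+0) = 27
r[10] = max(2+27, 3+22, 9+20, …, 25+2, 14+0) = 29
Maximum revenue is €29.
Now minimize piece count subject to staying optimal: for each k, pieces[k] = 1 + min over i with p[i]+r[k−i]=r[k] of pieces[k−i].
pieces[7] = 3
pieces[8] = 4
pieces[9] = 3
pieces[10] = 4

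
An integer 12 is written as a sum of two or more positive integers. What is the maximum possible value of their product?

Fill prod[k] for k=2..12: at each k try every first piece i and multiply by the better of (k−i) uncut or prod[k−i].
prod[2] = 1*max(1,0) = 1*1 = 1
prod[3] = 1*max(2,1) = 1*2 = 2
prod[4] = 2*max(2,1) = 2*2 = 4
prod[5] = 2*max(3,2) = 2*3 = 6
prod[6] = 3*max(3,2) = 3*3 = 9
prod[7] = 2*max(5,6) = 2*6 = 12
prod[8] = 2*max(6,9) = 2*9 = 18
prod[9] = 3*max(6,9) = 3*9 = 27
prod[10] = 2*max(8,18) = 2*18 = 36
prod[11] = 2*max(9,27) = 2*27 = 54
prod[12] = 3*max(9,27) = 3*27 = 81
One optimal split: 3 + 3 + 3 + 3; product 3*3*3*3 = 81.

81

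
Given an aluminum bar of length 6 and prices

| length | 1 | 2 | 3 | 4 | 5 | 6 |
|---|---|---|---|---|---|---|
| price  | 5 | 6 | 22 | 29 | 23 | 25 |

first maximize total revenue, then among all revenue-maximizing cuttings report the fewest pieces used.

Consider every possible first cut. r[k] is the best of p[i]+r[k−i] over all sellable i≤k.
r[1] = 5
r[2] = 10  (first piece 1, then r[1]=5)
r[3] = 22
r[4] = 29
r[5] = 34  (first piece 1, then r[4]=29)
r[6] = 44  (first piece 3, then r[3]=22)
Maximum revenue is $44.
Now minimize piece count subject to staying optimal: for each k, pieces[k] = 1 + min over i with p[i]+r[k−i]=r[k] of pieces[k−i].
pieces[3] = 1
pieces[4] = 1
pieces[5] = 2
pieces[6] = 2

2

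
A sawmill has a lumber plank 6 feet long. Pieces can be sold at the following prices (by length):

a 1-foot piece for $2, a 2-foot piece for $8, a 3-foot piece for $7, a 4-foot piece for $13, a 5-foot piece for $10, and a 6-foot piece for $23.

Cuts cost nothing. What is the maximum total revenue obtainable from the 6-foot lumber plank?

Consider every possible first cut. best[k] is the best of p[i]+best[k−i] over all sellable i≤k.
best[1] = 2
best[2] = max(2+2, 8+0) = 8
best[3] = max(2+8, 8+2, 7+0) = 10
best[4] = max(2+10, 8+8, 7+2, 13+0) = 16
best[5] = max(2+16, 8+10, 7+8, 13+2, 10+0) = 18
best[6] = max(2+18, 8+16, 7+10, 13+8, 10+2, 23+0) = 24
One optimal cutting: 2 + 2 + 2 → $8 + $8 + $8 = $24.

24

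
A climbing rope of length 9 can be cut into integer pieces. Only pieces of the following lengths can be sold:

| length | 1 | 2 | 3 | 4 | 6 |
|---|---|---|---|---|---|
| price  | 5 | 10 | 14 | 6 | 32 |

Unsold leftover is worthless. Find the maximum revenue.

Let best[k] be the best obtainable value from length k. For each k, try every first piece i and keep the best of price[i] + best[k−i].
best[1] = 5
best[2] = max(5+5, 10+0) = 10
best[3] = max(5+10, 10+5, 14+0) = 15
best[4] = max(5+15, 10+10, 14+5, 6+0) = 20
best[5] = max(5+20, 10+15, 14+10, 6+5) = 25
best[6] = max(5+25, 10+20, 14+15, 6+10, 32+0) = 32
best[7] = max(5+32, 10+25, 14+20, 6+15, 32+5) = 37
best[8] = max(5+37, 10+32, 14+25, 6+20, 32+10) = 42
best[9] = max(5+42, 10+37, 14+32, 6+25, 32+15) = 47
One optimal cutting: 6 + 1 + 1 + 1 → €47.

47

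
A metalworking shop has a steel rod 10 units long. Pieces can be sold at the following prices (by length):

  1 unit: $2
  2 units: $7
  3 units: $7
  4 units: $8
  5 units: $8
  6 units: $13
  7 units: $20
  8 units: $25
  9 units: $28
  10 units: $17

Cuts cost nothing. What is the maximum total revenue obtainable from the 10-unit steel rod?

35

Build r[k] bottom-up: r[k] = max over allowed piece i of (p[i] + r[k−i]).
r[1] = 2
r[2] = 7
r[3] = 9  (first piece 1, then r[2]=7)
r[4] = 14  (first piece 2, then r[2]=7)
r[5] = 16  (first piece 1, then r[4]=14)
r[6] = 21  (first piece 2, then r[4]=14)
r[7] = 23  (first piece 1, then r[6]=21)
r[8] = 28  (first piece 2, then r[6]=21)
r[9] = 30  (first piece 1, then r[8]=28)
r[10] = 35  (first piece 2, then r[8]=28)
One optimal cutting: 2 + 2 + 2 + 2 + 2 → $7 + $7 + $7 + $7 + $7 = $35.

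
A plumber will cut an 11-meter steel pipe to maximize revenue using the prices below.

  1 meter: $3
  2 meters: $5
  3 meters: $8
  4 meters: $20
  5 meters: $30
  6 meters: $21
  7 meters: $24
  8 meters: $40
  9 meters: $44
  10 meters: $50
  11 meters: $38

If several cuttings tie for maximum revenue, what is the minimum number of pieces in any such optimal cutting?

3

Let r[k] be the best obtainable value from length k. For each k, try every first piece i and keep the best of price[i] + r[k−i].
r[1] = 3
r[2] = 6  (first piece 1, then r[1]=3)
r[3] = 9  (first piece 1, then r[2]=6)
r[4] = 20
r[5] = 30
r[6] = 33  (first piece 1, then r[5]=30)
r[7] = 36  (first piece 1, then r[6]=33)
r[8] = 40  (first piece 4, then r[4]=20)
r[9] = 50  (first piece 4, then r[5]=30)
r[10] = 60  (first piece 5, then r[5]=30)
r[11] = 63  (first piece 1, then r[10]=60)
Maximum revenue is $63.
Now minimize piece count subject to staying optimal: for each k, pieces[k] = 1 + min over i with p[i]+r[k−i]=r[k] of pieces[k−i].
pieces[8] = 1
pieces[9] = 2
pieces[10] = 2
pieces[11] = 3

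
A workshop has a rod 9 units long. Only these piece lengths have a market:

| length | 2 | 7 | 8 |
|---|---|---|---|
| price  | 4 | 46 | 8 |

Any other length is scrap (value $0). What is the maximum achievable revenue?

Let r[k] be the best obtainable value from length k. For each k, try every first piece i and keep the best of price[i] + r[k−i].
r[1] = 0
r[2] = 4
r[3] = 4
r[4] = 8  (first piece 2, then r[2]=4)
r[5] = 8
r[6] = 12  (first piece 2, then r[4]=8)
r[7] = max(4+8, 46+0) = 46
r[8] = max(4+12, 46+0, 8+0) = 46
r[9] = max(4+46, 46+4, 8+0) = 50
One optimal cutting: 7 + 2 → $50.

50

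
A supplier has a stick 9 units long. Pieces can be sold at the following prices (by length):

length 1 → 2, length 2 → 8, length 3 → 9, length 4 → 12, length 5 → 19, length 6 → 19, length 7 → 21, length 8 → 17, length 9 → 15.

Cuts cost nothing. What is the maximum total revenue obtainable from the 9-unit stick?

35

Let v[k] be the best obtainable value from length k. For each k, try every first piece i and keep the best of price[i] + v[k−i].
v[1] = 2
v[2] = 8
v[3] = 10  (first piece 1, then v[2]=8)
v[4] = 16  (first piece 2, then v[2]=8)
v[5] = 19
v[6] = 24  (first piece 2, then v[4]=16)
v[7] = 27  (first piece 2, then v[5]=19)
v[8] = 32  (first piece 2, then v[6]=24)
v[9] = 35  (first piece 2, then v[7]=27)
One optimal cutting: 5 + 2 + 2 → 19 + 8 + 8 = 35.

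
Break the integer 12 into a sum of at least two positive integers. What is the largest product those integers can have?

Fill P[k] for k=2..12: at each k try every first piece i and multiply by the better of (k−i) uncut or P[k−i].
P[2] = 1*max(1,0) = 1*1 = 1
P[3] = 1*max(2,1) = 1*2 = 2
P[4] = 2*max(2,1) = 2*2 = 4
P[5] = 2*max(3,2) = 2*3 = 6
P[6] = 3*max(3,2) = 3*3 = 9
P[7] = 2*max(5,6) = 2*6 = 12
P[8] = 2*max(6,9) = 2*9 = 18
P[9] = 3*max(6,9) = 3*9 = 27
P[10] = 2*max(8,18) = 2*18 = 36
P[11] = 2*max(9,27) = 2*27 = 54
P[12] = 3*max(9,27) = 3*27 = 81
One optimal split: 3 + 3 + 3 + 3; product 3*3*3*3 = 81.

81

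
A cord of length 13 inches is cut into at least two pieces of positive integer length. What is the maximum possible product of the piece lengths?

Fill prod[k] for k=2..13: at each k try every first piece i and multiply by the better of (k−i) uncut or prod[k−i].
prod[2] = 1×max(1,0) = 1×1 = 1
prod[3] = max(1×2, 2×1) = 2
prod[4] = max(1×3, 2×2, 3×1) = 4
prod[5] = max(1×4, 2×3, 3×2, 4×1) = 6
prod[6] = max(1×6, 2×4, 3×3, 4×2, 5×1) = 9
prod[7] = max(1×9, 2×6, 3×4, 4×3, 5×2, 6×1) = 12
prod[8] = max(1×12, 2×9, 3×6, …, 6×2, 7×1) = 18
prod[9] = max(1×18, 2×12, 3×9, …, 7×2, 8×1) = 27
prod[10] = max(1×27, 2×18, 3×12, …, 8×2, 9×1) = 36
prod[11] = max(1×36, 2×27, 3×18, …, 9×2, 10×1) = 54
prod[12] = max(1×54, 2×36, 3×27, …, 10×2, 11×1) = 81
prod[13] = max(1×81, 2×54, 3×36, …, 11×2, 12×1) = 108
One optimal split: 3 + 3 + 3 + 2 + 2; product 3×3×3×2×2 = 108.

108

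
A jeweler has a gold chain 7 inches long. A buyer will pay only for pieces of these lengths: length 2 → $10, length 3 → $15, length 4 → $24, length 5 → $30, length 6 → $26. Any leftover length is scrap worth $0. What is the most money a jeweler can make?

Consider every possible first cut. f[k] is the best of p[i]+f[k−i] over all sellable i≤k.
f[1] = 0
f[2] = 10
f[3] = max(10+0, 15+0) = 15
f[4] = max(10+10, 15+0, 24+0) = 24
f[5] = max(10+15, 15+10, 24+0, 30+0) = 30
f[6] = max(10+24, 15+15, 24+10, 30+0, 26+0) = 34
f[7] = max(10+30, 15+24, 24+15, 30+10, 26+0) = 40
One optimal cutting: 5 + 2 → $40.

40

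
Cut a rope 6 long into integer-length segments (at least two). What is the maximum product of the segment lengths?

Define m[k] = max over 1≤i<k of i · max(k−i, m[k−i]); the inner max lets the remainder stay uncut if that's better.
m[2] = 1*max(1,0) = 1*1 = 1
m[3] = max(1*2, 2*1) = 2
m[4] = max(1*3, 2*2, 3*1) = 4
m[5] = max(1*4, 2*3, 3*2, 4*1) = 6
m[6] = max(1*6, 2*4, 3*3, 4*2, 5*1) = 9
One optimal split: 3 + 3; product 3*3 = 9.

9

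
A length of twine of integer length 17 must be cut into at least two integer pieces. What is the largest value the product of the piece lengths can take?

486

Define f[k] = max over 1≤i<k of i · max(k−i, f[k−i]); the inner max lets the remainder stay uncut if that's better.
f[2] = 1·max(1,0) = 1·1 = 1
f[3] = max(1·2, 2·1) = 2
f[4] = max(1·3, 2·2, 3·1) = 4
f[5] = max(1·4, 2·3, 3·2, 4·1) = 6
f[6] = max(1·6, 2·4, 3·3, 4·2, 5·1) = 9
f[7] = max(1·9, 2·6, 3·4, 4·3, 5·2, 6·1) = 12
f[8] = max(1·12, 2·9, 3·6, …, 6·2, 7·1) = 18
f[9] = max(1·18, 2·12, 3·9, …, 7·2, 8·1) = 27
f[10] = max(1·27, 2·18, 3·12, …, 8·2, 9·1) = 36
f[11] = max(1·36, 2·27, 3·18, …, 9·2, 10·1) = 54
f[12] = max(1·54, 2·36, 3·27, …, 10·2, 11·1) = 81
f[13] = max(1·81, 2·54, 3·36, …, 11·2, 12·1) = 108
f[14] = max(1·108, 2·81, 3·54, …, 12·2, 13·1) = 162
f[15] = max(1·162, 2·108, 3·81, …, 13·2, 14·1) = 243
f[16] = max(1·243, 2·162, 3·108, …, 14·2, 15·1) = 324
f[17] = max(1·324, 2·243, 3·162, …, 15·2, 16·1) = 486
One optimal split: 3 + 3 + 3 + 3 + 3 + 2; product 3·3·3·3·3·2 = 486.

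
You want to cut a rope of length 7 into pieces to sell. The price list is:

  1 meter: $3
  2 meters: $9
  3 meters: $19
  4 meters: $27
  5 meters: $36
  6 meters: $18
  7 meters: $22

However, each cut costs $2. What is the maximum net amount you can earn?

Consider every possible first cut. r[k] is the best of p[i]+r[k−i] over all sellable i≤k, charging 2 whenever i<k.
r[1] = 3
r[2] = 9
r[3] = 19
r[4] = 27
r[5] = 36
r[6] = 37  (first piece 1, then r[5]=36)
r[7] = 44  (first piece 3, then r[4]=27)
One optimal plan: pieces 4 + 3 (1 cut) → $46 − $2 = $44.

44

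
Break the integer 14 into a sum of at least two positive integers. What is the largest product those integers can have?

Fill m[k] for k=2..14: at each k try every first piece i and multiply by the better of (k−i) uncut or m[k−i].
m[2] = 1*max(1,0) = 1*1 = 1
m[3] = 1*max(2,1) = 1*2 = 2
m[4] = 2*max(2,1) = 2*2 = 4
m[5] = 2*max(3,2) = 2*3 = 6
m[6] = 3*max(3,2) = 3*3 = 9
m[7] = 2*max(5,6) = 2*6 = 12
m[8] = 2*max(6,9) = 2*9 = 18
m[9] = 3*max(6,9) = 3*9 = 27
m[10] = 2*max(8,18) = 2*18 = 36
m[11] = 2*max(9,27) = 2*27 = 54
m[12] = 3*max(9,27) = 3*27 = 81
m[13] = 2*max(11,54) = 2*54 = 108
m[14] = 2*max(12,81) = 2*81 = 162
One optimal split: 3 + 3 + 3 + 3 + 2; product 3*3*3*3*2 = 162.

162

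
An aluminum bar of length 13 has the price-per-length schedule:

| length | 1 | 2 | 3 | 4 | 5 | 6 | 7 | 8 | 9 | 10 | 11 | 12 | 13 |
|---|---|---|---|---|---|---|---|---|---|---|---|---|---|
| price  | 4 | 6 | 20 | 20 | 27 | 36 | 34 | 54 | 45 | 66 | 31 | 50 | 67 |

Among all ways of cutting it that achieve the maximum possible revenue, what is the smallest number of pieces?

2

Let r[k] be the best obtainable value from length k. For each k, try every first piece i and keep the best of price[i] + r[k−i].
r[1] = 4
r[2] = max(4+4, 6+0) = 8
r[3] = max(4+8, 6+4, 20+0) = 20
r[4] = max(4+20, 6+8, 20+4, 20+0) = 24
r[5] = max(4+24, 6+20, 20+8, 20+4, 27+0) = 28
r[6] = max(4+28, 6+24, 20+20, 20+8, 27+4, 36+0) = 40
r[7] = max(4+40, 6+28, 20+24, …, 36+4, 34+0) = 44
r[8] = max(4+44, 6+40, 20+28, …, 34+4, 54+0) = 54
r[9] = max(4+54, 6+44, 20+40, …, 54+4, 45+0) = 60
r[10] = max(4+60, 6+54, 20+44, …, 45+4, 66+0) = 66
r[11] = max(4+66, 6+60, 20+54, …, 66+4, 31+0) = 74
r[12] = max(4+74, 6+66, 20+60, …, 31+4, 50+0) = 80
r[13] = max(4+80, 6+74, 20+66, …, 50+4, 67+0) = 86
Maximum revenue is $86.
Now minimize piece count subject to staying optimal: for each k, pieces[k] = 1 + min over i with p[i]+r[k−i]=r[k] of pieces[k−i].
pieces[10] = 1
pieces[11] = 2
pieces[12] = 4
pieces[13] = 2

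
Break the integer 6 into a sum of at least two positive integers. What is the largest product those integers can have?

Define P[k] = max over 1≤i<k of i · max(k−i, P[k−i]); the inner max lets the remainder stay uncut if that's better.
P[2] = 1×max(1,0) = 1×1 = 1
P[3] = 1×max(2,1) = 1×2 = 2
P[4] = 2×max(2,1) = 2×2 = 4
P[5] = 2×max(3,2) = 2×3 = 6
P[6] = 3×max(3,2) = 3×3 = 9
One optimal split: 3 + 3; product 3×3 = 9.

9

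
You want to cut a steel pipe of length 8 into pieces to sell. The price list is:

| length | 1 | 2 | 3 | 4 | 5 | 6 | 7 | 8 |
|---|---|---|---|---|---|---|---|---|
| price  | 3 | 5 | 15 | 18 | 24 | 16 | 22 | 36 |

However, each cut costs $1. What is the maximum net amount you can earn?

Build v[k] bottom-up: v[k] = max over allowed piece i of (p[i] + v[k−i]) − 1 per cut.
v[1] = 3
v[2] = max(3+3-1, 5+0) = 5
v[3] = max(3+5-1, 5+3-1, 15+0) = 15
v[4] = max(3+15-1, 5+5-1, 15+3-1, 18+0) = 18
v[5] = max(3+18-1, 5+15-1, 15+5-1, 18+3-1, 24+0) = 24
v[6] = max(3+24-1, 5+18-1, 15+15-1, 18+5-1, 24+3-1, 16+0) = 29
v[7] = max(3+29-1, 5+24-1, 15+18-1, …, 16+3-1, 22+0) = 32
v[8] = max(3+32-1, 5+29-1, 15+24-1, …, 22+3-1, 36+0) = 38
One optimal plan: pieces 5 + 3 (1 cut) → $39 − $1 = $38.

38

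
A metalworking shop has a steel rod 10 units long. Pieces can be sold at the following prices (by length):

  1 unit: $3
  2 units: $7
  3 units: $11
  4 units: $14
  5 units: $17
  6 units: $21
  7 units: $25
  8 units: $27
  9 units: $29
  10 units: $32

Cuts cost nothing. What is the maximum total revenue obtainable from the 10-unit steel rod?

Let R[k] be the best obtainable value from length k. For each k, try every first piece i and keep the best of price[i] + R[k−i].
R[1] = 3
R[2] = 7
R[3] = 11
R[4] = 14  (first piece 1, then R[3]=11)
R[5] = 18  (first piece 2, then R[3]=11)
R[6] = 22  (first piece 3, then R[3]=11)
R[7] = 25  (first piece 1, then R[6]=22)
R[8] = 29  (first piece 2, then R[6]=22)
R[9] = 33  (first piece 3, then R[6]=22)
R[10] = 36  (first piece 1, then R[9]=33)
One optimal cutting: 3 + 3 + 3 + 1 → $11 + $11 + $11 + $3 = $36.

36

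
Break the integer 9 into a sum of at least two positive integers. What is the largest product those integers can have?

27

Define g[k] = max over 1≤i<k of i · max(k−i, g[k−i]); the inner max lets the remainder stay uncut if that's better.
g[2] = 1·max(1,0) = 1·1 = 1
g[3] = max(1·2, 2·1) = 2
g[4] = max(1·3, 2·2, 3·1) = 4
g[5] = max(1·4, 2·3, 3·2, 4·1) = 6
g[6] = max(1·6, 2·4, 3·3, 4·2, 5·1) = 9
g[7] = max(1·9, 2·6, 3·4, 4·3, 5·2, 6·1) = 12
g[8] = max(1·12, 2·9, 3·6, …, 6·2, 7·1) = 18
g[9] = max(1·18, 2·12, 3·9, …, 7·2, 8·1) = 27
One optimal split: 3 + 3 + 3; product 3·3·3 = 27.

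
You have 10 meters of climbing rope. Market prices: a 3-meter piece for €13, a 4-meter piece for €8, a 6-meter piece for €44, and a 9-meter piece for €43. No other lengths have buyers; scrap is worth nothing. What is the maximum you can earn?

57

Consider every possible first cut. r[k] is the best of p[i]+r[k−i] over all sellable i≤k.
r[1] = 0
r[2] = 0
r[3] = 13
r[4] = 13
r[5] = 13
r[6] = 44
r[7] = 44
r[8] = 44
r[9] = 57  (first piece 3, then r[6]=44)
r[10] = 57
One optimal cutting: pieces 6 + 3 with 1 meter of scrap → €57.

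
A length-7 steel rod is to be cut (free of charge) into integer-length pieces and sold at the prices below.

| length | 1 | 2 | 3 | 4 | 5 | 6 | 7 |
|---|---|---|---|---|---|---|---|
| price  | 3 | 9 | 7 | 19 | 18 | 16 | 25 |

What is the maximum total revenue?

31

Build R[k] bottom-up: R[k] = max over allowed piece i of (p[i] + R[k−i]).
R[1] = 3
R[2] = max(3+3, 9+0) = 9
R[3] = max(3+9, 9+3, 7+0) = 12
R[4] = max(3+12, 9+9, 7+3, 19+0) = 19
R[5] = max(3+19, 9+12, 7+9, 19+3, 18+0) = 22
R[6] = max(3+22, 9+19, 7+12, 19+9, 18+3, 16+0) = 28
R[7] = max(3+28, 9+22, 7+19, …, 16+3, 25+0) = 31
One optimal cutting: 4 + 2 + 1 → $19 + $9 + $3 = $31.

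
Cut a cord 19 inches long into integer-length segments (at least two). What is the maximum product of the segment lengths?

Let m[k] be the best product for length k (with at least one cut). For each first piece i, the rest contributes max(k−i, m[k−i]).
m[2] = 1×max(1,0) = 1×1 = 1
m[3] = 1×max(2,1) = 1×2 = 2
m[4] = 2×max(2,1) = 2×2 = 4
m[5] = 2×max(3,2) = 2×3 = 6
m[6] = 3×max(3,2) = 3×3 = 9
m[7] = 2×max(5,6) = 2×6 = 12
m[8] = 2×max(6,9) = 2×9 = 18
m[9] = 3×max(6,9) = 3×9 = 27
m[10] = 2×max(8,18) = 2×18 = 36
m[11] = 2×max(9,27) = 2×27 = 54
m[12] = 3×max(9,27) = 3×27 = 81
m[13] = 2×max(11,54) = 2×54 = 108
m[14] = 2×max(12,81) = 2×81 = 162
m[15] = 3×max(12,81) = 3×81 = 243
m[16] = 2×max(14,162) = 2×162 = 324
m[17] = 2×max(15,243) = 2×243 = 486
m[18] = 3×max(15,243) = 3×243 = 729
m[19] = 2×max(17,486) = 2×486 = 972
One optimal split: 3 + 3 + 3 + 3 + 3 + 2 + 2; product 3×3×3×3×3×2×2 = 972.

972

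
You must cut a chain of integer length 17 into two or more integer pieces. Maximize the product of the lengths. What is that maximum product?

486

Let f[k] be the best product for length k (with at least one cut). For each first piece i, the rest contributes max(k−i, f[k−i]).
Small cases: f[2]=1, f[3]=2, f[4]=4, f[5]=6, f[6]=9, f[7]=12, f[8]=18, f[9]=27.
f[10] = max(1×27, 2×18, 3×12, …, 8×2, 9×1) = 36
f[11] = max(1×36, 2×27, 3×18, …, 9×2, 10×1) = 54
f[12] = max(1×54, 2×36, 3×27, …, 10×2, 11×1) = 81
f[13] = max(1×81, 2×54, 3×36, …, 11×2, 12×1) = 108
f[14] = max(1×108, 2×81, 3×54, …, 12×2, 13×1) = 162
f[15] = max(1×162, 2×108, 3×81, …, 13×2, 14×1) = 243
f[16] = max(1×243, 2×162, 3×108, …, 14×2, 15×1) = 324
f[17] = max(1×324, 2×243, 3×162, …, 15×2, 16×1) = 486
One optimal split: 3 + 3 + 3 + 3 + 3 + 2; product 3×3×3×3×3×2 = 486.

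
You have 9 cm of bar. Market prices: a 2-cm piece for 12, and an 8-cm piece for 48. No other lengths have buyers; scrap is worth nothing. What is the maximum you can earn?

Let best[k] be the best obtainable value from length k. For each k, try every first piece i and keep the best of price[i] + best[k−i].
best[1] = 0
best[2] = 12
best[3] = 12
best[4] = 24  (first piece 2, then best[2]=12)
best[5] = 24
best[6] = 36  (first piece 2, then best[4]=24)
best[7] = 36
best[8] = max(12+36, 48+0) = 48
best[9] = max(12+36, 48+0) = 48
One optimal cutting: pieces 2 + 2 + 2 + 2 with 1 cm of scrap → 48.

48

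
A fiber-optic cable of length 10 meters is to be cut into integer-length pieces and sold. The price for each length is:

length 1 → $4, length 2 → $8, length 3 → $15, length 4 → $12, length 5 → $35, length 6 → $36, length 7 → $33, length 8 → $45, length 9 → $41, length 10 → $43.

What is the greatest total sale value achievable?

70

Let R[k] be the best obtainable value from length k. For each k, try every first piece i and keep the best of price[i] + R[k−i].
R[1] = 4
R[2] = max(4+4, 8+0) = 8
R[3] = max(4+8, 8+4, 15+0) = 15
R[4] = max(4+15, 8+8, 15+4, 12+0) = 19
R[5] = max(4+19, 8+15, 15+8, 12+4, 35+0) = 35
R[6] = max(4+35, 8+19, 15+15, 12+8, 35+4, 36+0) = 39
R[7] = max(4+39, 8+35, 15+19, …, 36+4, 33+0) = 43
R[8] = max(4+43, 8+39, 15+35, …, 33+4, 45+0) = 50
R[9] = max(4+50, 8+43, 15+39, …, 45+4, 41+0) = 54
R[10] = max(4+54, 8+50, 15+43, …, 41+4, 43+0) = 70
One optimal cutting: 5 + 5 → $35 + $35 = $70.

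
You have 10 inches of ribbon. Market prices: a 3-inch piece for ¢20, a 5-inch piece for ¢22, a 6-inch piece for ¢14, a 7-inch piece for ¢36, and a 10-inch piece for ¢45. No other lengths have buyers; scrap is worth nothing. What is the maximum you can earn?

Build f[k] bottom-up: f[k] = max over allowed piece i of (p[i] + f[k−i]).
f[1] = 0
f[2] = 0
f[3] = 20
f[4] = 20
f[5] = 22
f[6] = 40  (first piece 3, then f[3]=20)
f[7] = 40
f[8] = 42  (first piece 3, then f[5]=22)
f[9] = 60  (first piece 3, then f[6]=40)
f[10] = 60
One optimal cutting: pieces 3 + 3 + 3 with 1 inch of scrap → ¢60.

60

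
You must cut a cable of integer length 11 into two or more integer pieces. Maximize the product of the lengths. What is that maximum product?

Fill prod[k] for k=2..11: at each k try every first piece i and multiply by the better of (k−i) uncut or prod[k−i].
prod[2] = 1*max(1,0) = 1*1 = 1
prod[3] = 1*max(2,1) = 1*2 = 2
prod[4] = 2*max(2,1) = 2*2 = 4
prod[5] = 2*max(3,2) = 2*3 = 6
prod[6] = 3*max(3,2) = 3*3 = 9
prod[7] = 2*max(5,6) = 2*6 = 12
prod[8] = 2*max(6,9) = 2*9 = 18
prod[9] = 3*max(6,9) = 3*9 = 27
prod[10] = 2*max(8,18) = 2*18 = 36
prod[11] = 2*max(9,27) = 2*27 = 54
One optimal split: 3 + 3 + 3 + 2; product 3*3*3*2 = 54.

54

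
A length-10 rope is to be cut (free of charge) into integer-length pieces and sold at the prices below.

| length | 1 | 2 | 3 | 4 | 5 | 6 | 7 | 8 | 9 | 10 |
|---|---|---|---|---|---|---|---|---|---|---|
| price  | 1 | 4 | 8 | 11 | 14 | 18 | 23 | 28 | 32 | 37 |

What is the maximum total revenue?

37

Let v[k] be the best obtainable value from length k. For each k, try every first piece i and keep the best of price[i] + v[k−i].
v[1] = 1
v[2] = max(1+1, 4+0) = 4
v[3] = max(1+4, 4+1, 8+0) = 8
v[4] = max(1+8, 4+4, 8+1, 11+0) = 11
v[5] = max(1+11, 4+8, 8+4, 11+1, 14+0) = 14
v[6] = max(1+14, 4+11, 8+8, 11+4, 14+1, 18+0) = 18
v[7] = max(1+18, 4+14, 8+11, …, 18+1, 23+0) = 23
v[8] = max(1+23, 4+18, 8+14, …, 23+1, 28+0) = 28
v[9] = max(1+28, 4+23, 8+18, …, 28+1, 32+0) = 32
v[10] = max(1+32, 4+28, 8+23, …, 32+1, 37+0) = 37
Best is to sell the whole 10-meter piece uncut for €37.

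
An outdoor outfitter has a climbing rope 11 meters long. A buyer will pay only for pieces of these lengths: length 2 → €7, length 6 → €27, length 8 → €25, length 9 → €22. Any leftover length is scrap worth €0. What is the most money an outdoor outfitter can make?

41

Let best[k] be the best obtainable value from length k. For each k, try every first piece i and keep the best of price[i] + best[k−i].
best[1] = 0
best[2] = 7
best[3] = 7
best[4] = 14  (first piece 2, then best[2]=7)
best[5] = 14
best[6] = max(7+14, 27+0) = 27
best[7] = max(7+14, 27+0) = 27
best[8] = max(7+27, 27+7, 25+0) = 34
best[9] = max(7+27, 27+7, 25+0, 22+0) = 34
best[10] = max(7+34, 27+14, 25+7, 22+0) = 41
best[11] = max(7+34, 27+14, 25+7, 22+7) = 41
One optimal cutting: pieces 6 + 2 + 2 with 1 meter of scrap → €41.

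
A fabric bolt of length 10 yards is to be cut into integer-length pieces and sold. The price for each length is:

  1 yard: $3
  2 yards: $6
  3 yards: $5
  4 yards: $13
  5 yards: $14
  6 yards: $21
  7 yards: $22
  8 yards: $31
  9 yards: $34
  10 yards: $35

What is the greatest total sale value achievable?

Build best[k] bottom-up: best[k] = max over allowed piece i of (p[i] + best[k−i]).
best[1] = 3
best[2] = max(3+3, 6+0) = 6
best[3] = max(3+6, 6+3, 5+0) = 9
best[4] = max(3+9, 6+6, 5+3, 13+0) = 13
best[5] = max(3+13, 6+9, 5+6, 13+3, 14+0) = 16
best[6] = max(3+16, 6+13, 5+9, 13+6, 14+3, 21+0) = 21
best[7] = max(3+21, 6+16, 5+13, …, 21+3, 22+0) = 24
best[8] = max(3+24, 6+21, 5+16, …, 22+3, 31+0) = 31
best[9] = max(3+31, 6+24, 5+21, …, 31+3, 34+0) = 34
best[10] = max(3+34, 6+31, 5+24, …, 34+3, 35+0) = 37
One optimal cutting: 8 + 1 + 1 → $31 + $3 + $3 = $37.

37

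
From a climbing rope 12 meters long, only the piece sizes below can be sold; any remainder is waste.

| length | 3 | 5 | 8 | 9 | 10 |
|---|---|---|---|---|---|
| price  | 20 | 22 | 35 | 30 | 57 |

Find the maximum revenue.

Build best[k] bottom-up: best[k] = max over allowed piece i of (p[i] + best[k−i]).
best[1] = 0
best[2] = 0
best[3] = 20
best[4] = 20
best[5] = 22
best[6] = 40  (first piece 3, then best[3]=20)
best[7] = 40
best[8] = 42  (first piece 3, then best[5]=22)
best[9] = 60  (first piece 3, then best[6]=40)
best[10] = 60
best[11] = 62  (first piece 3, then best[8]=42)
best[12] = 80  (first piece 3, then best[9]=60)
One optimal cutting: 3 + 3 + 3 + 3 → €80.

80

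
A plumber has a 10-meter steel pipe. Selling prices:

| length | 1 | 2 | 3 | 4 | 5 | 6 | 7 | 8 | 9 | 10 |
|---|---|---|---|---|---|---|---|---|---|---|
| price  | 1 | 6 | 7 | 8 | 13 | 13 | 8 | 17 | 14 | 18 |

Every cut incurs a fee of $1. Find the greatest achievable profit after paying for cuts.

Consider every possible first cut. v[k] is the best of p[i]+v[k−i] over all sellable i≤k, charging 1 whenever i<k.
v[1] = 1
v[2] = max(1+1-1, 6+0) = 6
v[3] = max(1+6-1, 6+1-1, 7+0) = 7
v[4] = max(1+7-1, 6+6-1, 7+1-1, 8+0) = 11
v[5] = max(1+11-1, 6+7-1, 7+6-1, 8+1-1, 13+0) = 13
v[6] = max(1+13-1, 6+11-1, 7+7-1, 8+6-1, 13+1-1, 13+0) = 16
v[7] = max(1+16-1, 6+13-1, 7+11-1, …, 13+1-1, 8+0) = 18
v[8] = max(1+18-1, 6+16-1, 7+13-1, …, 8+1-1, 17+0) = 21
v[9] = max(1+21-1, 6+18-1, 7+16-1, …, 17+1-1, 14+0) = 23
v[10] = max(1+23-1, 6+21-1, 7+18-1, …, 14+1-1, 18+0) = 26
One optimal plan: pieces 2 + 2 + 2 + 2 + 2 (4 cuts) → $30 − $4 = $26.

26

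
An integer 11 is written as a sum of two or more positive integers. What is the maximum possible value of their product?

Define m[k] = max over 1≤i<k of i · max(k−i, m[k−i]); the inner max lets the remainder stay uncut if that's better.
m[2] = 1×max(1,0) = 1×1 = 1
m[3] = 1×max(2,1) = 1×2 = 2
m[4] = 2×max(2,1) = 2×2 = 4
m[5] = 2×max(3,2) = 2×3 = 6
m[6] = 3×max(3,2) = 3×3 = 9
m[7] = 2×max(5,6) = 2×6 = 12
m[8] = 2×max(6,9) = 2×9 = 18
m[9] = 3×max(6,9) = 3×9 = 27
m[10] = 2×max(8,18) = 2×18 = 36
m[11] = 2×max(9,27) = 2×27 = 54
One optimal split: 3 + 3 + 3 + 2; product 3×3×3×2 = 54.

54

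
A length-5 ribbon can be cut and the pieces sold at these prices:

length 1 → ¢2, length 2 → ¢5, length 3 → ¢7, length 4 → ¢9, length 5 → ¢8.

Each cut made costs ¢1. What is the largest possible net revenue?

11

Let r[k] be the best obtainable value from length k. For each k, try every first piece i and keep the best of price[i] + r[k−i] minus the 1 cut fee when i<k.
r[1] = 2
r[2] = max(2+2-1, 5+0) = 5
r[3] = max(2+5-1, 5+2-1, 7+0) = 7
r[4] = max(2+7-1, 5+5-1, 7+2-1, 9+0) = 9
r[5] = max(2+9-1, 5+7-1, 7+5-1, 9+2-1, 8+0) = 11
One optimal plan: pieces 3 + 2 (1 cut) → ¢12 − ¢1 = ¢11.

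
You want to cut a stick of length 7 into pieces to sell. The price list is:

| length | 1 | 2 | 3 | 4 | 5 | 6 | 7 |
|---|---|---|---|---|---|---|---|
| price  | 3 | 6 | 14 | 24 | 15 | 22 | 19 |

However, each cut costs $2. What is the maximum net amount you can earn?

Let r[k] be the best obtainable value from length k. For each k, try every first piece i and keep the best of price[i] + r[k−i] minus the 2 cut fee when i<k.
r[1] = 3
r[2] = 6
r[3] = 14
r[4] = 24
r[5] = 25  (first piece 1, then r[4]=24)
r[6] = 28  (first piece 2, then r[4]=24)
r[7] = 36  (first piece 3, then r[4]=24)
One optimal plan: pieces 4 + 3 (1 cut) → $38 − $2 = $36.

36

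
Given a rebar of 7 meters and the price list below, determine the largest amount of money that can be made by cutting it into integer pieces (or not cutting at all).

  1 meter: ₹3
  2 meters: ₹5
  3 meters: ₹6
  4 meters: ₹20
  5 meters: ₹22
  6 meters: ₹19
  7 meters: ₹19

Build R[k] bottom-up: R[k] = max over allowed piece i of (p[i] + R[k−i]).
R[1] = 3
R[2] = max(3+3, 5+0) = 6
R[3] = max(3+6, 5+3, 6+0) = 9
R[4] = max(3+9, 5+6, 6+3, 20+0) = 20
R[5] = max(3+20, 5+9, 6+6, 20+3, 22+0) = 23
R[6] = max(3+23, 5+20, 6+9, 20+6, 22+3, 19+0) = 26
R[7] = max(3+26, 5+23, 6+20, …, 19+3, 19+0) = 29
One optimal cutting: 4 + 1 + 1 + 1 → ₹20 + ₹3 + ₹3 + ₹3 = ₹29.

29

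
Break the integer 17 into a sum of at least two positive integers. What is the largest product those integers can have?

486

Fill P[k] for k=2..17: at each k try every first piece i and multiply by the better of (k−i) uncut or P[k−i].
Small cases: P[2]=1, P[3]=2, P[4]=4, P[5]=6, P[6]=9, P[7]=12, P[8]=18, P[9]=27.
P[10] = 2·max(8,18) = 2·18 = 36
P[11] = 2·max(9,27) = 2·27 = 54
P[12] = 3·max(9,27) = 3·27 = 81
P[13] = 2·max(11,54) = 2·54 = 108
P[14] = 2·max(12,81) = 2·81 = 162
P[15] = 3·max(12,81) = 3·81 = 243
P[16] = 2·max(14,162) = 2·162 = 324
P[17] = 2·max(15,243) = 2·243 = 486
One optimal split: 3 + 3 + 3 + 3 + 3 + 2; product 3·3·3·3·3·2 = 486.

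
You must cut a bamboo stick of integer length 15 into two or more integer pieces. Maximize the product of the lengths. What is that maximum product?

243

Let P[k] be the best product for length k (with at least one cut). For each first piece i, the rest contributes max(k−i, P[k−i]).
P[2] = 1·max(1,0) = 1·1 = 1
P[3] = 1·max(2,1) = 1·2 = 2
P[4] = 2·max(2,1) = 2·2 = 4
P[5] = 2·max(3,2) = 2·3 = 6
P[6] = 3·max(3,2) = 3·3 = 9
P[7] = 2·max(5,6) = 2·6 = 12
P[8] = 2·max(6,9) = 2·9 = 18
P[9] = 3·max(6,9) = 3·9 = 27
P[10] = 2·max(8,18) = 2·18 = 36
P[11] = 2·max(9,27) = 2·27 = 54
P[12] = 3·max(9,27) = 3·27 = 81
P[13] = 2·max(11,54) = 2·54 = 108
P[14] = 2·max(12,81) = 2·81 = 162
P[15] = 3·max(12,81) = 3·81 = 243
One optimal split: 3 + 3 + 3 + 3 + 3; product 3·3·3·3·3 = 243.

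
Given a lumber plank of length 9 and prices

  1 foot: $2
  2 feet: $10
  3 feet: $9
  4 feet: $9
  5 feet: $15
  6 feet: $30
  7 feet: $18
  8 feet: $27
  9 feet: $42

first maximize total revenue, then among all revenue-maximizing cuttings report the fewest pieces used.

1

Consider every possible first cut. r[k] is the best of p[i]+r[k−i] over all sellable i≤k.
r[1] = 2
r[2] = max(2+2, 10+0) = 10
r[3] = max(2+10, 10+2, 9+0) = 12
r[4] = max(2+12, 10+10, 9+2, 9+0) = 20
r[5] = max(2+20, 10+12, 9+10, 9+2, 15+0) = 22
r[6] = max(2+22, 10+20, 9+12, 9+10, 15+2, 30+0) = 30
r[7] = max(2+30, 10+22, 9+20, …, 30+2, 18+0) = 32
r[8] = max(2+32, 10+30, 9+22, …, 18+2, 27+0) = 40
r[9] = max(2+40, 10+32, 9+30, …, 27+2, 42+0) = 42
Maximum revenue is $42.
Now minimize piece count subject to staying optimal: for each k, pieces[k] = 1 + min over i with p[i]+r[k−i]=r[k] of pieces[k−i].
pieces[6] = 1
pieces[7] = 2
pieces[8] = 2
pieces[9] = 1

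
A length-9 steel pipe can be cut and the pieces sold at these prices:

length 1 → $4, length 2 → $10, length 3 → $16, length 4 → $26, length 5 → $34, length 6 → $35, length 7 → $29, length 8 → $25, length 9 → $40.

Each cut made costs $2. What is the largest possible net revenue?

Let v[k] be the best obtainable value from length k. For each k, try every first piece i and keep the best of price[i] + v[k−i] minus the 2 cut fee when i<k.
v[1] = 4
v[2] = max(4+4-2, 10+0) = 10
v[3] = max(4+10-2, 10+4-2, 16+0) = 16
v[4] = max(4+16-2, 10+10-2, 16+4-2, 26+0) = 26
v[5] = max(4+26-2, 10+16-2, 16+10-2, 26+4-2, 34+0) = 34
v[6] = max(4+34-2, 10+26-2, 16+16-2, 26+10-2, 34+4-2, 35+0) = 36
v[7] = max(4+36-2, 10+34-2, 16+26-2, …, 35+4-2, 29+0) = 42
v[8] = max(4+42-2, 10+36-2, 16+34-2, …, 29+4-2, 25+0) = 50
v[9] = max(4+50-2, 10+42-2, 16+36-2, …, 25+4-2, 40+0) = 58
One optimal plan: pieces 5 + 4 (1 cut) → $60 − $2 = $58.

58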